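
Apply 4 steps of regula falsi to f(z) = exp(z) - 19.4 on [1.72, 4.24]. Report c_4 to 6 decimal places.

2.863357

f(1.720000) = -13.815472, f(4.240000) = 50.007852
step 1: c = 2.265490, f(c) = -9.764154 < 0 → new bracket [2.265490, 4.240000]
step 2: c = 2.588039, f(c) = -6.096337 < 0 → new bracket [2.588039, 4.240000]
step 3: c = 2.767543, f(c) = -3.480527 < 0 → new bracket [2.767543, 4.240000]
step 4: c = 2.863357, f(c) = -1.879758 < 0 → new bracket [2.863357, 4.240000]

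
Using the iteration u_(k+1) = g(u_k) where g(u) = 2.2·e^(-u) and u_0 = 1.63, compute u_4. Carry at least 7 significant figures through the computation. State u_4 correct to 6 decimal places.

u_1 = g(1.630000) = 0.431045
u_2 = g(0.431045) = 1.429625
u_3 = g(1.429625) = 0.526677
u_4 = g(0.526677) = 1.299241

1.299241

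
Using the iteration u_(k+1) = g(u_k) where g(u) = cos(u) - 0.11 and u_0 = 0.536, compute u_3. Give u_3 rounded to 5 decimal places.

u_1 = g(0.536000) = 0.749758
u_2 = g(0.749758) = 0.621854
u_3 = g(0.621854) = 0.702800

0.70280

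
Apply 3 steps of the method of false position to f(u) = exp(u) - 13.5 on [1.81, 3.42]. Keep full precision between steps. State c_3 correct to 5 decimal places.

2.56243

f(1.810000) = -7.389553, f(3.420000) = 17.069415
step 1: c = 2.296414, f(c) = -3.561523 < 0 → new bracket [2.296414, 3.420000]
step 2: c = 2.490379, f(c) = -1.434155 < 0 → new bracket [2.490379, 3.420000]
step 3: c = 2.562431, f(c) = -0.532700 < 0 → new bracket [2.562431, 3.420000]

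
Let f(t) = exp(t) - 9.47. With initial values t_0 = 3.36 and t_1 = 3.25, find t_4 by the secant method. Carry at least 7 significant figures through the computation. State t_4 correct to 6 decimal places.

2.277681

f(t_0) = 19.319191, f(t_1) = 16.320340
t_2 = 3.250000 - (16.320340)·(3.250000 - 3.360000)/(16.320340 - (19.319191)) = 2.651358; f(t_2) = 4.703276
t_3 = 2.651358 - (4.703276)·(2.651358 - 3.250000)/(4.703276 - (16.320340)) = 2.408993; f(t_3) = 1.652750
t_4 = 2.408993 - (1.652750)·(2.408993 - 2.651358)/(1.652750 - (4.703276)) = 2.277681; f(t_4) = 0.284033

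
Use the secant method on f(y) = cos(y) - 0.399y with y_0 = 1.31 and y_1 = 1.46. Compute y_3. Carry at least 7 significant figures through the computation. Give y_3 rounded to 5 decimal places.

f(y_0) = -0.264840, f(y_1) = -0.471970
y_2 = 1.460000 - (-0.471970)·(1.460000 - 1.310000)/(-0.471970 - (-0.264840)) = 1.118208; f(y_2) = -0.008870
y_3 = 1.118208 - (-0.008870)·(1.118208 - 1.460000)/(-0.008870 - (-0.471970)) = 1.111661; f(y_3) = -0.000380

1.11166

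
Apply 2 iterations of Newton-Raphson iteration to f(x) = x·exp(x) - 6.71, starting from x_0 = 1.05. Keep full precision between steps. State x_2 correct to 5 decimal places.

f'(x) = (x + 1)·exp(x)
x_0 = 1.050000: f = -3.709466, f' = 5.858185 → x_1 = 1.050000 - (-3.709466)/(5.858185) = 1.683211
x_1 = 1.683211: f = 2.350407, f' = 14.443219 → x_2 = 1.683211 - (2.350407)/(14.443219) = 1.520477

1.52048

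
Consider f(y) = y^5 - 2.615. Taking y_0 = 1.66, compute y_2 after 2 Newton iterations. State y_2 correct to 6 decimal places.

1.254864

f'(y) = 5y^4
y_0 = 1.660000: f = 9.989930, f' = 37.966657 → y_1 = 1.660000 - (9.989930)/(37.966657) = 1.396876
y_1 = 1.396876: f = 2.703506, f' = 19.037140 → y_2 = 1.396876 - (2.703506)/(19.037140) = 1.254864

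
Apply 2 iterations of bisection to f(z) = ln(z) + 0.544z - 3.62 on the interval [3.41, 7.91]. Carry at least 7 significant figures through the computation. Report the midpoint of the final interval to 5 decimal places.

3.97250

f(3.410000) = -0.538248, f(7.910000) = 2.751168 (opposite signs)
step 1: m = 5.660000, f(m) = 1.192464 > 0 → root in [3.410000, 5.660000]
step 2: m = 4.535000, f(m) = 0.358865 > 0 → root in [3.410000, 4.535000]
Midpoint of [3.410000, 4.535000] = 3.972500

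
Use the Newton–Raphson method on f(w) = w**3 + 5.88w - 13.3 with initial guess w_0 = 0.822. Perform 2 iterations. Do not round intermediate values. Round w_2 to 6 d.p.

f'(w) = 3w**2 + 5.88
w_0 = 0.822000: f = -7.911228, f' = 7.907052 → w_1 = 0.822000 - (-7.911228)/(7.907052) = 1.822528
w_1 = 1.822528: f = 3.470190, f' = 15.844826 → w_2 = 1.822528 - (3.470190)/(15.844826) = 1.603517

1.603517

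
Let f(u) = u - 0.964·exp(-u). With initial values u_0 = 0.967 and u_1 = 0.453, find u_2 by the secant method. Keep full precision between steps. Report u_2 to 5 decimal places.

0.56105

f(u_0) = 0.600466, f(u_1) = -0.159832
u_2 = 0.453000 - (-0.159832)·(0.453000 - 0.967000)/(-0.159832 - (0.600466)) = 0.561055; f(u_2) = 0.010990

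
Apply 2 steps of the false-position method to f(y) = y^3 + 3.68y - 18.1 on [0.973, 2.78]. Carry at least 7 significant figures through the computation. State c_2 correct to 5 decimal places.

False-position update: c = (a·f(b) − b·f(a))/(f(b) − f(a)); replace the endpoint whose sign matches f(c).
f(0.973000) = -13.598193, f(2.780000) = 13.615352
step 1: c = 1.875930, f(c) = -4.594963 < 0 → new bracket [1.875930, 2.780000]
step 2: c = 2.104052, f(c) = -1.042378 < 0 → new bracket [2.104052, 2.780000]

2.10405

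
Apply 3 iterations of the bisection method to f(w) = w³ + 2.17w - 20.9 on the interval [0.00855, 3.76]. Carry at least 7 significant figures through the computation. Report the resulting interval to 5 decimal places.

f(0.008550) = -20.881446, f(3.760000) = 40.416576 (opposite signs)
step 1: m = 1.884275, f(m) = -10.121019 < 0 → root in [1.884275, 3.760000]
step 2: m = 2.822137, f(m) = 7.700840 > 0 → root in [1.884275, 2.822137]
step 3: m = 2.353206, f(m) = -2.762475 < 0 → root in [2.353206, 2.822137]

[2.35321, 2.82214]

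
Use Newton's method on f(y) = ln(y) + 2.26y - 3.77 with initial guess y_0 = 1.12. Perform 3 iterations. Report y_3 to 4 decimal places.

f'(y) = 1/y + 2.26
y_0 = 1.120000: f = -1.125471, f' = 3.152857 → y_1 = 1.120000 - (-1.125471)/(3.152857) = 1.476969
y_1 = 1.476969: f = -0.042059, f' = 2.937062 → y_2 = 1.476969 - (-0.042059)/(2.937062) = 1.491289
y_2 = 1.491289: f = -0.000047, f' = 2.930561 → y_3 = 1.491289 - (-0.000047)/(2.930561) = 1.491305

1.4913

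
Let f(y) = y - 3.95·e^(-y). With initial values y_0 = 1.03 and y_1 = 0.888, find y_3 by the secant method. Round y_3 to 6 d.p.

f(y_0) = -0.380177, f(y_1) = -0.737338
y_2 = 0.888000 - (-0.737338)·(0.888000 - 1.030000)/(-0.737338 - (-0.380177)) = 1.181151; f(y_2) = -0.031203
y_3 = 1.181151 - (-0.031203)·(1.181151 - 0.888000)/(-0.031203 - (-0.737338)) = 1.194105; f(y_3) = -0.002646

1.194105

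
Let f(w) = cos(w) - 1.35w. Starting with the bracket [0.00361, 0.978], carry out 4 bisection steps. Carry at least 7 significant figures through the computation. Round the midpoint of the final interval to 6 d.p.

f(0.003610) = 0.995120, f(0.978000) = -0.761618 (opposite signs)
step 1: m = 0.490805, f(m) = 0.219367 > 0 → root in [0.490805, 0.978000]
step 2: m = 0.734402, f(m) = -0.249212 < 0 → root in [0.490805, 0.734402]
step 3: m = 0.612604, f(m) = -0.008861 < 0 → root in [0.490805, 0.612604]
step 4: m = 0.551704, f(m) = 0.106832 > 0 → root in [0.551704, 0.612604]
Midpoint of [0.551704, 0.612604] = 0.582154

0.582154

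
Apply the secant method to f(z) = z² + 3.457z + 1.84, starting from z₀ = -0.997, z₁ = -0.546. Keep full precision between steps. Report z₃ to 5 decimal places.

-0.65817

f(z_0) = -0.612620, f(z_1) = 0.250594
z_2 = -0.546000 - (0.250594)·(-0.546000 - -0.997000)/(0.250594 - (-0.612620)) = -0.676927; f(z_2) = -0.041906
z_3 = -0.676927 - (-0.041906)·(-0.676927 - -0.546000)/(-0.041906 - (0.250594)) = -0.658169; f(z_3) = -0.002104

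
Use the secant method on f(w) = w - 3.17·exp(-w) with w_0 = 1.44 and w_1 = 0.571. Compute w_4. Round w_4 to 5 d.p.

1.07824

Secant update: w_(k+1) = w_k − f(w_k)·(w_k − w_(k-1))/(f(w_k) − f(w_(k-1))).
f(w_0) = 0.688939, f(w_1) = -1.219924
w_2 = 0.571000 - (-1.219924)·(0.571000 - 1.440000)/(-1.219924 - (0.688939)) = 1.126364; f(w_2) = 0.098619
w_3 = 1.126364 - (0.098619)·(1.126364 - 0.571000)/(0.098619 - (-1.219924)) = 1.084826; f(w_3) = 0.013492
w_4 = 1.084826 - (0.013492)·(1.084826 - 1.126364)/(0.013492 - (0.098619)) = 1.078243; f(w_4) = -0.000168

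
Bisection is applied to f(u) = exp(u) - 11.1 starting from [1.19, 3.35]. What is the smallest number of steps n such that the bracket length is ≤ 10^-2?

8

Initial width b − a = 3.35 − 1.19 = 2.160000.
After n steps the width is (b−a)/2^n; need (b−a)/2^n ≤ 10^-2.
So n ≥ log₂(2.160000/10^-2) = log₂(216.0000) ≈ 7.7549.
Hence n = 8.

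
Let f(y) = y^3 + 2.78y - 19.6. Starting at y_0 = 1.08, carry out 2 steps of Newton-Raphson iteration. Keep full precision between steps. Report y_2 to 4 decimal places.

2.6752

Newton update: y ← y − f(y)/f'(y).
f'(y) = 3y^2 + 2.78
y_0 = 1.080000: f = -15.337888, f' = 6.279200 → y_1 = 1.080000 - (-15.337888)/(6.279200) = 3.522650
y_1 = 3.522650: f = 33.905754, f' = 40.007189 → y_2 = 3.522650 - (33.905754)/(40.007189) = 2.675159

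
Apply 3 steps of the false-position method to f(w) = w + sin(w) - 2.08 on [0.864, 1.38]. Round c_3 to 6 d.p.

1.162436

False-position update: c = (a·f(b) − b·f(a))/(f(b) − f(a)); replace the endpoint whose sign matches f(c).
f(0.864000) = -0.455554, f(1.380000) = 0.281854
step 1: c = 1.182773, f(c) = 0.028432 > 0 → new bracket [0.864000, 1.182773]
step 2: c = 1.164047, f(c) = 0.002458 > 0 → new bracket [0.864000, 1.164047]
step 3: c = 1.162436, f(c) = 0.000210 > 0 → new bracket [0.864000, 1.162436]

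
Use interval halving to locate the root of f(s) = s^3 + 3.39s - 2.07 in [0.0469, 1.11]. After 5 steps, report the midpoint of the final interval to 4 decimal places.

f(0.046900) = -1.910906, f(1.110000) = 3.060531 (opposite signs)
step 1: m = 0.578450, f(m) = 0.084497 > 0 → root in [0.046900, 0.578450]
step 2: m = 0.312675, f(m) = -0.979463 < 0 → root in [0.312675, 0.578450]
step 3: m = 0.445563, f(m) = -0.471087 < 0 → root in [0.445563, 0.578450]
step 4: m = 0.512006, f(m) = -0.200076 < 0 → root in [0.512006, 0.578450]
step 5: m = 0.545228, f(m) = -0.059595 < 0 → root in [0.545228, 0.578450]
Midpoint of [0.545228, 0.578450] = 0.561839

0.5618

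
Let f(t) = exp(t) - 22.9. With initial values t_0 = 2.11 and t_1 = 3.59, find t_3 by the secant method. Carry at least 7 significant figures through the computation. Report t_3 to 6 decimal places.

3.077129

f(t_0) = -14.651759, f(t_1) = 13.334076
t_2 = 3.590000 - (13.334076)·(3.590000 - 2.110000)/(13.334076 - (-14.651759)) = 2.884842; f(t_2) = -4.999259
t_3 = 2.884842 - (-4.999259)·(2.884842 - 3.590000)/(-4.999259 - (13.334076)) = 3.077129; f(t_3) = -1.203968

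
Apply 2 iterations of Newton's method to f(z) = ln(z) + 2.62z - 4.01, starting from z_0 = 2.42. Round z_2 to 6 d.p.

f'(z) = 1/z + 2.62
z_0 = 2.420000: f = 3.214168, f' = 3.033223 → z_1 = 2.420000 - (3.214168)/(3.033223) = 1.360346
z_1 = 1.360346: f = -0.138155, f' = 3.355107 → z_2 = 1.360346 - (-0.138155)/(3.355107) = 1.401523

1.401523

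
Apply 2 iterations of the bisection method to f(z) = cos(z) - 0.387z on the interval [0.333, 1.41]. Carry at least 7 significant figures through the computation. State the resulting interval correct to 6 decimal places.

[0.871500, 1.140750]

f(0.333000) = 0.816195, f(1.410000) = -0.385566 (opposite signs)
step 1: m = 0.871500, f(m) = 0.306409 > 0 → root in [0.871500, 1.410000]
step 2: m = 1.140750, f(m) = -0.024557 < 0 → root in [0.871500, 1.140750]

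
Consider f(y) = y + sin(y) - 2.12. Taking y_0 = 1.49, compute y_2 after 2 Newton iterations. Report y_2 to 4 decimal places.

1.1907

f'(y) = 1 + cos(y)
y_0 = 1.490000: f = 0.366738, f' = 1.080708 → y_1 = 1.490000 - (0.366738)/(1.080708) = 1.150651
y_1 = 1.150651: f = -0.056320, f' = 1.407894 → y_2 = 1.150651 - (-0.056320)/(1.407894) = 1.190654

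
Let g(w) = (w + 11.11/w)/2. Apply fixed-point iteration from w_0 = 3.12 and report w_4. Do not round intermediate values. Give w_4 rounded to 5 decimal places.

w_1 = g(3.120000) = 3.340449
w_2 = g(3.340449) = 3.333175
w_3 = g(3.333175) = 3.333167
w_4 = g(3.333167) = 3.333167

3.33317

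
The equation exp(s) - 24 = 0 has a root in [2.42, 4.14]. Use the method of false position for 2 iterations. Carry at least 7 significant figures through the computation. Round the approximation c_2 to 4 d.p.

3.0383

False-position update: c = (a·f(b) − b·f(a))/(f(b) − f(a)); replace the endpoint whose sign matches f(c).
f(2.420000) = -12.754141, f(4.140000) = 38.802821
step 1: c = 2.845493, f(c) = -6.789960 < 0 → new bracket [2.845493, 4.140000]
step 2: c = 3.038279, f(c) = -3.130705 < 0 → new bracket [3.038279, 4.140000]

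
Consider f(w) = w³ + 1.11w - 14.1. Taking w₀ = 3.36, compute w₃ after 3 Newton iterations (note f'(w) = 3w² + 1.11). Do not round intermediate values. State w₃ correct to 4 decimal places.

2.2634

w_0 = 3.360000: f = 27.562656, f' = 34.978800 → w_1 = 3.360000 - (27.562656)/(34.978800) = 2.572018
w_1 = 2.572018: f = 5.769556, f' = 20.955834 → w_2 = 2.572018 - (5.769556)/(20.955834) = 2.296698
w_2 = 2.296698: f = 0.564015, f' = 16.934471 → w_3 = 2.296698 - (0.564015)/(16.934471) = 2.263393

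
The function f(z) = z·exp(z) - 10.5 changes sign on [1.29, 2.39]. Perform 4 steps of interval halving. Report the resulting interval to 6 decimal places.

[1.771250, 1.840000]

f(1.290000) = -5.813705, f(2.390000) = 15.583251 (opposite signs)
step 1: m = 1.840000, f(m) = 1.085630 > 0 → root in [1.290000, 1.840000]
step 2: m = 1.565000, f(m) = -3.015114 < 0 → root in [1.565000, 1.840000]
step 3: m = 1.702500, f(m) = -1.157277 < 0 → root in [1.702500, 1.840000]
step 4: m = 1.771250, f(m) = -0.088244 < 0 → root in [1.771250, 1.840000]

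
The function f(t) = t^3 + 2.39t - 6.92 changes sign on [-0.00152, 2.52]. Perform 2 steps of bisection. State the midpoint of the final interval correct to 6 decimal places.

f(-0.001520) = -6.923633, f(2.520000) = 15.105808 (opposite signs)
step 1: m = 1.259240, f(m) = -1.913658 < 0 → root in [1.259240, 2.520000]
step 2: m = 1.889620, f(m) = 4.343389 > 0 → root in [1.259240, 1.889620]
Midpoint of [1.259240, 1.889620] = 1.574430

1.574430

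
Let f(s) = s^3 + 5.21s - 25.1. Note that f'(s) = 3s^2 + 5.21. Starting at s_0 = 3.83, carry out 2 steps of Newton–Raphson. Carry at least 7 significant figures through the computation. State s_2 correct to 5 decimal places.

2.40020

Newton update: s ← s − f(s)/f'(s).
s_0 = 3.830000: f = 51.036187, f' = 49.216700 → s_1 = 3.830000 - (51.036187)/(49.216700) = 2.793031
s_1 = 2.793031: f = 11.240191, f' = 28.613068 → s_2 = 2.793031 - (11.240191)/(28.613068) = 2.400197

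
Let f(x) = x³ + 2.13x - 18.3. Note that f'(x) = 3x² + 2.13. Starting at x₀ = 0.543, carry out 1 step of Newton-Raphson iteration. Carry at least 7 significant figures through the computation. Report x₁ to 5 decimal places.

6.17678

Newton update: x ← x − f(x)/f'(x).
x_0 = 0.543000: f = -16.983307, f' = 3.014547 → x_1 = 0.543000 - (-16.983307)/(3.014547) = 6.176784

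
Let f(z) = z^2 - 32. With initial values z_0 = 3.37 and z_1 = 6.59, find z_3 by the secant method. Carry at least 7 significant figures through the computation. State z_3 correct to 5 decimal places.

f(z_0) = -20.643100, f(z_1) = 11.428100
z_2 = 6.590000 - (11.428100)·(6.590000 - 3.370000)/(11.428100 - (-20.643100)) = 5.442600; f(z_2) = -2.378101
z_3 = 5.442600 - (-2.378101)·(5.442600 - 6.590000)/(-2.378101 - (11.428100)) = 5.640239; f(z_3) = -0.187709

5.64024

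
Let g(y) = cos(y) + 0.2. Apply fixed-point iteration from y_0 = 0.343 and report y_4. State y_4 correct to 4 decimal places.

y_1 = g(0.343000) = 1.141750
y_2 = g(1.141750) = 0.616004
y_3 = g(0.616004) = 1.016194
y_4 = g(1.016194) = 0.726605

0.7266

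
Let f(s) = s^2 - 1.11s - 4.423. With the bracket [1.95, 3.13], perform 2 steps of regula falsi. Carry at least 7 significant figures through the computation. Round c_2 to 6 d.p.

f(1.950000) = -2.785000, f(3.130000) = 1.899600
step 1: c = 2.651511, f(c) = -0.335665 < 0 → new bracket [2.651511, 3.130000]
step 2: c = 2.723365, f(c) = -0.029218 < 0 → new bracket [2.723365, 3.130000]

2.723365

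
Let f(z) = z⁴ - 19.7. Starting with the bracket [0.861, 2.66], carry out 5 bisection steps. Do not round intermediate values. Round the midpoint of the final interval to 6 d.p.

f(0.861000) = -19.150443, f(2.660000) = 30.364115 (opposite signs)
step 1: m = 1.760500, f(m) = -10.093966 < 0 → root in [1.760500, 2.660000]
step 2: m = 2.210250, f(m) = 4.165229 > 0 → root in [1.760500, 2.210250]
step 3: m = 1.985375, f(m) = -4.162892 < 0 → root in [1.985375, 2.210250]
step 4: m = 2.097813, f(m) = -0.332807 < 0 → root in [2.097813, 2.210250]
step 5: m = 2.154031, f(m) = 1.828214 > 0 → root in [2.097813, 2.154031]
Midpoint of [2.097813, 2.154031] = 2.125922

2.125922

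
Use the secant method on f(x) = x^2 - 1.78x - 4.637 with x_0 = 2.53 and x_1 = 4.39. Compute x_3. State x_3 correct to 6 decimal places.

f(x_0) = -2.739500, f(x_1) = 6.820900
x_2 = 4.390000 - (6.820900)·(4.390000 - 2.530000)/(6.820900 - (-2.739500)) = 3.062977; f(x_2) = -0.707272
x_3 = 3.062977 - (-0.707272)·(3.062977 - 4.390000)/(-0.707272 - (6.820900)) = 3.187651; f(x_3) = -0.149902

3.187651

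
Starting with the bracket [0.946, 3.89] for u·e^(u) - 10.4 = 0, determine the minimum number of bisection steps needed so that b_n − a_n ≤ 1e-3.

Initial width b − a = 3.89 − 0.946 = 2.944000.
After n steps the width is (b−a)/2^n; need (b−a)/2^n ≤ 1e-3.
So n ≥ log₂(2.944000/1e-3) = log₂(2944.0000) ≈ 11.5236.
Hence n = 12.

12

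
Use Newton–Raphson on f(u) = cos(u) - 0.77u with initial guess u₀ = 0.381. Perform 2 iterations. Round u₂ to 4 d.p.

Newton update: u ← u − f(u)/f'(u).
f'(u) = -sin(u) - 0.77
u_0 = 0.381000: f = 0.634923, f' = -1.141849 → u_1 = 0.381000 - (0.634923)/(-1.141849) = 0.937048
u_1 = 0.937048: f = -0.129358, f' = -1.575814 → u_2 = 0.937048 - (-0.129358)/(-1.575814) = 0.854959

0.8550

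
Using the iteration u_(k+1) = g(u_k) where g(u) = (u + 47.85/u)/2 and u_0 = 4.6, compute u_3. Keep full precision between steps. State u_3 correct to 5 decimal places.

u_1 = g(4.600000) = 7.501087
u_2 = g(7.501087) = 6.940081
u_3 = g(6.940081) = 6.917407

6.91741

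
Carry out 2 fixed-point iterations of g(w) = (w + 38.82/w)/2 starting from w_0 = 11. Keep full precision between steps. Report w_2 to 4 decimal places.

6.3042

w_1 = g(11.000000) = 7.264545
w_2 = g(7.264545) = 6.304154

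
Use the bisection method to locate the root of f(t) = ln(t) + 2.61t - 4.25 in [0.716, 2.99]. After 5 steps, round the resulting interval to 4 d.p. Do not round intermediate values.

[1.4266, 1.4977]

f(0.716000) = -2.715315, f(2.990000) = 4.649173 (opposite signs)
step 1: m = 1.853000, f(m) = 1.203136 > 0 → root in [0.716000, 1.853000]
step 2: m = 1.284500, f(m) = -0.647085 < 0 → root in [1.284500, 1.853000]
step 3: m = 1.568750, f(m) = 0.294717 > 0 → root in [1.284500, 1.568750]
step 4: m = 1.426625, f(m) = -0.171197 < 0 → root in [1.426625, 1.568750]
step 5: m = 1.497688, f(m) = 0.062887 > 0 → root in [1.426625, 1.497688]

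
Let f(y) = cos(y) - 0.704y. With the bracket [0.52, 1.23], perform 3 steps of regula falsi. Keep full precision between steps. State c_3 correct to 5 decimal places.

0.89183

False-position update: c = (a·f(b) − b·f(a))/(f(b) − f(a)); replace the endpoint whose sign matches f(c).
f(0.520000) = 0.501739, f(1.230000) = -0.531682
step 1: c = 0.864714, f(c) = 0.040099 > 0 → new bracket [0.864714, 1.230000]
step 2: c = 0.890332, f(c) = 0.002361 > 0 → new bracket [0.890332, 1.230000]
step 3: c = 0.891833, f(c) = 0.000136 > 0 → new bracket [0.891833, 1.230000]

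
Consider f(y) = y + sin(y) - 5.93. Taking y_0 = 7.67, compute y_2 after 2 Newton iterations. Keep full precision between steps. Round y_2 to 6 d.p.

f'(y) = 1 + cos(y)
y_0 = 7.670000: f = 2.723123, f' = 1.182945 → y_1 = 7.670000 - (2.723123)/(1.182945) = 5.368015
y_1 = 5.368015: f = -1.354652, f' = 1.609655 → y_2 = 5.368015 - (-1.354652)/(1.609655) = 6.209594

6.209594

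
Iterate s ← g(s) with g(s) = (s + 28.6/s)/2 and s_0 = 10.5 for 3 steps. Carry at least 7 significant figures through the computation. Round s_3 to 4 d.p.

5.3492

s_1 = g(10.500000) = 6.611905
s_2 = g(6.611905) = 5.468718
s_3 = g(5.468718) = 5.349231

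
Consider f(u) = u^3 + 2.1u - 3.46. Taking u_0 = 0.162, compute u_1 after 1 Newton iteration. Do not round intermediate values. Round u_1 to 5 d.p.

1.59198

f'(u) = 3u^2 + 2.1
u_0 = 0.162000: f = -3.115548, f' = 2.178732 → u_1 = 0.162000 - (-3.115548)/(2.178732) = 1.591982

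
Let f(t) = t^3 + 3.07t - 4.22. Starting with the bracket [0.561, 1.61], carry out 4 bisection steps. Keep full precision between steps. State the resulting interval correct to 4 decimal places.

[1.0199, 1.0855]

f(0.561000) = -2.321172, f(1.610000) = 4.895981 (opposite signs)
step 1: m = 1.085500, f(m) = 0.391541 > 0 → root in [0.561000, 1.085500]
step 2: m = 0.823250, f(m) = -1.134673 < 0 → root in [0.823250, 1.085500]
step 3: m = 0.954375, f(m) = -0.420794 < 0 → root in [0.954375, 1.085500]
step 4: m = 1.019938, f(m) = -0.027779 < 0 → root in [1.019938, 1.085500]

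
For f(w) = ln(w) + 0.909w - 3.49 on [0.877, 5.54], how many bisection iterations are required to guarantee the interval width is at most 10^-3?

Initial width b − a = 5.54 − 0.877 = 4.663000.
After n steps the width is (b−a)/2^n; need (b−a)/2^n ≤ 10^-3.
So n ≥ log₂(4.663000/10^-3) = log₂(4663.0000) ≈ 12.1870.
Hence n = 13.

13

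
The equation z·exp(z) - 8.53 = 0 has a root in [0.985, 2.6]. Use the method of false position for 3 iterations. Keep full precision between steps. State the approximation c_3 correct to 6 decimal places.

1.543650

f(0.985000) = -5.892355, f(2.600000) = 26.475719
step 1: c = 1.278998, f(c) = -3.934511 < 0 → new bracket [1.278998, 2.600000]
step 2: c = 1.449911, f(c) = -2.349415 < 0 → new bracket [1.449911, 2.600000]
step 3: c = 1.543650, f(c) = -1.303178 < 0 → new bracket [1.543650, 2.600000]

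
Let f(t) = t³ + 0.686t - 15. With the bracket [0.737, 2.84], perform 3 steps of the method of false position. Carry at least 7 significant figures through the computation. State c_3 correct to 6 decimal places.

f(0.737000) = -14.094102, f(2.840000) = 9.854544
step 1: c = 1.974644, f(c) = -5.945826 < 0 → new bracket [1.974644, 2.840000]
step 2: c = 2.300285, f(c) = -1.250473 < 0 → new bracket [2.300285, 2.840000]
step 3: c = 2.361060, f(c) = -0.218343 < 0 → new bracket [2.361060, 2.840000]

2.361060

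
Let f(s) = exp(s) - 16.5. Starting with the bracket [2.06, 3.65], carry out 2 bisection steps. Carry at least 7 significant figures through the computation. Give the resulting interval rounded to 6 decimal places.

[2.457500, 2.855000]

f(2.060000) = -8.654030, f(3.650000) = 21.974666 (opposite signs)
step 1: m = 2.855000, f(m) = 0.874437 > 0 → root in [2.060000, 2.855000]
step 2: m = 2.457500, f(m) = -4.824414 < 0 → root in [2.457500, 2.855000]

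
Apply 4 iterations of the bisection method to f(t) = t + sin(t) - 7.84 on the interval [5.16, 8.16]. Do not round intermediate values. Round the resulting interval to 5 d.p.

f(5.160000) = -3.581484, f(8.160000) = 1.273541 (opposite signs)
step 1: m = 6.660000, f(m) = -0.812039 < 0 → root in [6.660000, 8.160000]
step 2: m = 7.410000, f(m) = 0.473049 > 0 → root in [6.660000, 7.410000]
step 3: m = 7.035000, f(m) = -0.122035 < 0 → root in [7.035000, 7.410000]
step 4: m = 7.222500, f(m) = 0.189654 > 0 → root in [7.035000, 7.222500]

[7.03500, 7.22250]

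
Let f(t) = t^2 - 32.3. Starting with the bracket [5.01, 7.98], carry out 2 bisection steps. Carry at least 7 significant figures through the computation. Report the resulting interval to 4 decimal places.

f(5.010000) = -7.199900, f(7.980000) = 31.380400 (opposite signs)
step 1: m = 6.495000, f(m) = 9.885025 > 0 → root in [5.010000, 6.495000]
step 2: m = 5.752500, f(m) = 0.791256 > 0 → root in [5.010000, 5.752500]

[5.0100, 5.7525]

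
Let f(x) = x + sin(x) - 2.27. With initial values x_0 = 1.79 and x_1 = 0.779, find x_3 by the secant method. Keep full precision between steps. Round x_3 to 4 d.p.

f(x_0) = 0.496071, f(x_1) = -0.788432
x_2 = 0.779000 - (-0.788432)·(0.779000 - 1.790000)/(-0.788432 - (0.496071)) = 1.399555; f(x_2) = 0.114929
x_3 = 1.399555 - (0.114929)·(1.399555 - 0.779000)/(0.114929 - (-0.788432)) = 1.320606; f(x_3) = 0.019471

1.3206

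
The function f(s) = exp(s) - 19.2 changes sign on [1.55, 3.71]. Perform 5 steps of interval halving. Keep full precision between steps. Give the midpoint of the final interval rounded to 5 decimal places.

2.93375

f(1.550000) = -14.488530, f(3.710000) = 21.653807 (opposite signs)
step 1: m = 2.630000, f(m) = -5.326230 < 0 → root in [2.630000, 3.710000]
step 2: m = 3.170000, f(m) = 4.607484 > 0 → root in [2.630000, 3.170000]
step 3: m = 2.900000, f(m) = -1.025855 < 0 → root in [2.900000, 3.170000]
step 4: m = 3.035000, f(m) = 1.600978 > 0 → root in [2.900000, 3.035000]
step 5: m = 2.967500, f(m) = 0.243251 > 0 → root in [2.900000, 2.967500]
Midpoint of [2.900000, 2.967500] = 2.933750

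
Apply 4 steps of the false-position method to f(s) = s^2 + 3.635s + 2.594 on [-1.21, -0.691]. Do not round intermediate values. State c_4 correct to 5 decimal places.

-0.97542

f(-1.210000) = -0.340250, f(-0.691000) = 0.559696
step 1: c = -1.013777, f(c) = -0.063336 < 0 → new bracket [-1.013777, -0.691000]
step 2: c = -0.980964, f(c) = -0.009515 < 0 → new bracket [-0.980964, -0.691000]
step 3: c = -0.976118, f(c) = -0.001382 < 0 → new bracket [-0.976118, -0.691000]
step 4: c = -0.975415, f(c) = -0.000200 < 0 → new bracket [-0.975415, -0.691000]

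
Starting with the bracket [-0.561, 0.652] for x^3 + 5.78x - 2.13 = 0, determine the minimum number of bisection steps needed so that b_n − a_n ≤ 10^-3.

Initial width b − a = 0.652 − -0.561 = 1.213000.
After n steps the width is (b−a)/2^n; need (b−a)/2^n ≤ 10^-3.
So n ≥ log₂(1.213000/10^-3) = log₂(1213.0000) ≈ 10.2444.
Hence n = 11.

11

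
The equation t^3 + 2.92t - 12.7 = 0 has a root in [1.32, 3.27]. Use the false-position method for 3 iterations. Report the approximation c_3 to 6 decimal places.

1.873935

f(1.320000) = -6.545632, f(3.270000) = 31.814183
step 1: c = 1.652744, f(c) = -3.359418 < 0 → new bracket [1.652744, 3.270000]
step 2: c = 1.807207, f(c) = -1.520620 < 0 → new bracket [1.807207, 3.270000]
step 3: c = 1.873935, f(c) = -0.647542 < 0 → new bracket [1.873935, 3.270000]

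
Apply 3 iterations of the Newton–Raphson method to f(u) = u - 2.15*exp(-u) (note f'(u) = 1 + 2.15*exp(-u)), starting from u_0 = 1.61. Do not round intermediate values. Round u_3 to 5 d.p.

0.88624

u_0 = 1.610000: f = 1.180242, f' = 1.429758 → u_1 = 1.610000 - (1.180242)/(1.429758) = 0.784517
u_1 = 0.784517: f = -0.196615, f' = 1.981131 → u_2 = 0.784517 - (-0.196615)/(1.981131) = 0.883760
u_2 = 0.883760: f = -0.004676, f' = 1.888436 → u_3 = 0.883760 - (-0.004676)/(1.888436) = 0.886236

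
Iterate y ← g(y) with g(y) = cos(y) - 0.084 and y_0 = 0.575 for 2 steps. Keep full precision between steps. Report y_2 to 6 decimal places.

0.644140

y_1 = g(0.575000) = 0.755192
y_2 = g(0.755192) = 0.644140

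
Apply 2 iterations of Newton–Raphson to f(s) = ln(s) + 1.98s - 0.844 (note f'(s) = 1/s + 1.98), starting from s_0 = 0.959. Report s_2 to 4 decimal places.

s_0 = 0.959000: f = 1.012956, f' = 3.022753 → s_1 = 0.959000 - (1.012956)/(3.022753) = 0.623890
s_1 = 0.623890: f = -0.080480, f' = 3.582848 → s_2 = 0.623890 - (-0.080480)/(3.582848) = 0.646352

0.6464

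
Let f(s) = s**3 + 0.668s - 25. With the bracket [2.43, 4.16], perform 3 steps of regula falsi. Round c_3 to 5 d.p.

2.82960

False-position update: c = (a·f(b) − b·f(a))/(f(b) − f(a)); replace the endpoint whose sign matches f(c).
f(2.430000) = -9.027853, f(4.160000) = 49.770176
step 1: c = 2.695624, f(c) = -3.611864 < 0 → new bracket [2.695624, 4.160000]
step 2: c = 2.794705, f(c) = -1.305442 < 0 → new bracket [2.794705, 4.160000]
step 3: c = 2.829601, f(c) = -0.454237 < 0 → new bracket [2.829601, 4.160000]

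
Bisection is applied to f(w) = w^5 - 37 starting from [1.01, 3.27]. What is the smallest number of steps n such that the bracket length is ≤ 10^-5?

18

Initial width b − a = 3.27 − 1.01 = 2.260000.
After n steps the width is (b−a)/2^n; need (b−a)/2^n ≤ 10^-5.
So n ≥ log₂(2.260000/10^-5) = log₂(226000.0000) ≈ 17.7860.
Hence n = 18.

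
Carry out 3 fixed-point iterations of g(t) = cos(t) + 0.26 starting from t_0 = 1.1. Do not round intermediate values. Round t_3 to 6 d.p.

0.786759

t_1 = g(1.100000) = 0.713596
t_2 = g(0.713596) = 1.016013
t_3 = g(1.016013) = 0.786759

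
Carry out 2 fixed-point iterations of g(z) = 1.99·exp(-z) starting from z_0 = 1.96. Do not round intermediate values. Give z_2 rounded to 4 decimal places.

z_1 = g(1.960000) = 0.280308
z_2 = g(0.280308) = 1.503546

1.5035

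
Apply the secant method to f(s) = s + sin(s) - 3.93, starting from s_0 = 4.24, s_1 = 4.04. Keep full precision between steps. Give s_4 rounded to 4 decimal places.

f(s_0) = -0.580484, f(s_1) = -0.672336
s_2 = 4.040000 - (-0.672336)·(4.040000 - 4.240000)/(-0.672336 - (-0.580484)) = 5.503953; f(s_2) = 0.871220
s_3 = 5.503953 - (0.871220)·(5.503953 - 4.040000)/(0.871220 - (-0.672336)) = 4.677663; f(s_3) = -0.251734
s_4 = 4.677663 - (-0.251734)·(4.677663 - 5.503953)/(-0.251734 - (0.871220)) = 4.862894; f(s_4) = -0.055802

4.8629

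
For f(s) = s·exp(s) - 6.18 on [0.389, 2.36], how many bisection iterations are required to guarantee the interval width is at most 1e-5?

18

Initial width b − a = 2.36 − 0.389 = 1.971000.
After n steps the width is (b−a)/2^n; need (b−a)/2^n ≤ 1e-5.
So n ≥ log₂(1.971000/1e-5) = log₂(197100.0000) ≈ 17.5886.
Hence n = 18.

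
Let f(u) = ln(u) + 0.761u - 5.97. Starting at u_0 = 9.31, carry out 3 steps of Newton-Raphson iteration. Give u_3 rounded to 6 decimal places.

f'(u) = 1/u + 0.761
u_0 = 9.310000: f = 3.345999, f' = 0.868411 → u_1 = 9.310000 - (3.345999)/(0.868411) = 5.456988
u_1 = 5.456988: f = -0.120335, f' = 0.944251 → u_2 = 5.456988 - (-0.120335)/(0.944251) = 5.584428
u_2 = 5.584428: f = -0.000269, f' = 0.940069 → u_3 = 5.584428 - (-0.000269)/(0.940069) = 5.584713

5.584713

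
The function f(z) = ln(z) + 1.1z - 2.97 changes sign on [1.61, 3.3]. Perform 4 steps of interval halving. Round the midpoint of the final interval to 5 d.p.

2.08531

f(1.610000) = -0.722766, f(3.300000) = 1.853922 (opposite signs)
step 1: m = 2.455000, f(m) = 0.628627 > 0 → root in [1.610000, 2.455000]
step 2: m = 2.032500, f(m) = -0.024983 < 0 → root in [2.032500, 2.455000]
step 3: m = 2.243750, f(m) = 0.306274 > 0 → root in [2.032500, 2.243750]
step 4: m = 2.138125, f(m) = 0.141867 > 0 → root in [2.032500, 2.138125]
Midpoint of [2.032500, 2.138125] = 2.085313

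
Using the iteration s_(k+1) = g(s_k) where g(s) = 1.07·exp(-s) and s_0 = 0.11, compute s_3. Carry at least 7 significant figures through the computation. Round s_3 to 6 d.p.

s_1 = g(0.110000) = 0.958543
s_2 = g(0.958543) = 0.410293
s_3 = g(0.410293) = 0.709898

0.709898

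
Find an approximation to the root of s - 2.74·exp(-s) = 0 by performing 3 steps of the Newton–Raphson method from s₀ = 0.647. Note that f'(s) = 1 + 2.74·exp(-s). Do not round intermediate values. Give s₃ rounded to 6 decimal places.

s_0 = 0.647000: f = -0.787703, f' = 2.434703 → s_1 = 0.647000 - (-0.787703)/(2.434703) = 0.970531
s_1 = 0.970531: f = -0.067604, f' = 2.038136 → s_2 = 0.970531 - (-0.067604)/(2.038136) = 1.003701
s_2 = 1.003701: f = -0.000565, f' = 2.004266 → s_3 = 1.003701 - (-0.000565)/(2.004266) = 1.003983

1.003983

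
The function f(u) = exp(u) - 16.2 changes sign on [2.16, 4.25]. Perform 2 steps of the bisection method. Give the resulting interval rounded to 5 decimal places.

f(2.160000) = -7.528862, f(4.250000) = 53.905412 (opposite signs)
step 1: m = 3.205000, f(m) = 8.455500 > 0 → root in [2.160000, 3.205000]
step 2: m = 2.682500, f(m) = -1.578398 < 0 → root in [2.682500, 3.205000]

[2.68250, 3.20500]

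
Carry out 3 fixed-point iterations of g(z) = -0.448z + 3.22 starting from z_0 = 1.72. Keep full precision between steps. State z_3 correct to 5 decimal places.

z_1 = g(1.720000) = 2.449440
z_2 = g(2.449440) = 2.122651
z_3 = g(2.122651) = 2.269052

2.26905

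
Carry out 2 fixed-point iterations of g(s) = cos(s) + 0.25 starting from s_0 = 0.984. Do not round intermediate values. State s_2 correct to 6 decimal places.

0.944051

s_1 = g(0.984000) = 0.803696
s_2 = g(0.803696) = 0.944051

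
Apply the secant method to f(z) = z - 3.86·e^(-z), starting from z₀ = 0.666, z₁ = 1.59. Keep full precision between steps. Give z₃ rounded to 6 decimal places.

Secant update: z_(k+1) = z_k − f(z_k)·(z_k − z_(k-1))/(f(z_k) − f(z_(k-1))).
f(z_0) = -1.317112, f(z_1) = 0.802847
z_2 = 1.590000 - (0.802847)·(1.590000 - 0.666000)/(0.802847 - (-1.317112)) = 1.240073; f(z_2) = 0.123132
z_3 = 1.240073 - (0.123132)·(1.240073 - 1.590000)/(0.123132 - (0.802847)) = 1.176683; f(z_3) = -0.013353

1.176683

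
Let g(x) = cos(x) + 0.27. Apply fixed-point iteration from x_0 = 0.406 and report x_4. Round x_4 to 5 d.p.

0.74979

x_1 = g(0.406000) = 1.188708
x_2 = g(1.188708) = 0.642859
x_3 = g(0.642859) = 1.070385
x_4 = g(1.070385) = 0.749786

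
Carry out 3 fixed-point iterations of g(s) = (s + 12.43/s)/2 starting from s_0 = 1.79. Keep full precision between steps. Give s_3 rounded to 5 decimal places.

3.52653

s_1 = g(1.790000) = 4.367067
s_2 = g(4.367067) = 3.606685
s_3 = g(3.606685) = 3.526532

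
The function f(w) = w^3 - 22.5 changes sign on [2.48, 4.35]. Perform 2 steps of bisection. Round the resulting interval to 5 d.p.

[2.48000, 2.94750]

f(2.480000) = -7.247008, f(4.350000) = 59.812875 (opposite signs)
step 1: m = 3.415000, f(m) = 17.326498 > 0 → root in [2.480000, 3.415000]
step 2: m = 2.947500, f(m) = 3.107162 > 0 → root in [2.480000, 2.947500]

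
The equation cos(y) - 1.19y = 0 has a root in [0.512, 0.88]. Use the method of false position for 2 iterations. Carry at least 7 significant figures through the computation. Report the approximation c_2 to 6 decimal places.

f(0.512000) = 0.262486, f(0.880000) = -0.410049
step 1: c = 0.655628, f(c) = 0.012468 > 0 → new bracket [0.655628, 0.880000]
step 2: c = 0.662249, f(c) = 0.000535 > 0 → new bracket [0.662249, 0.880000]

0.662249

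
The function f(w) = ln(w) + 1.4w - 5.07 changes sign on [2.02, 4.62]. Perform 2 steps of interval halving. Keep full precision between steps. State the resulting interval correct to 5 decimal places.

f(2.020000) = -1.538902, f(4.620000) = 2.928395 (opposite signs)
step 1: m = 3.320000, f(m) = 0.777965 > 0 → root in [2.020000, 3.320000]
step 2: m = 2.670000, f(m) = -0.349922 < 0 → root in [2.670000, 3.320000]

[2.67000, 3.32000]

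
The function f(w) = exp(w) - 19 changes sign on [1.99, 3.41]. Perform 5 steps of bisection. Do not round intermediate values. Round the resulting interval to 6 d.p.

[2.921875, 2.966250]

f(1.990000) = -11.684466, f(3.410000) = 11.265244 (opposite signs)
step 1: m = 2.700000, f(m) = -4.120268 < 0 → root in [2.700000, 3.410000]
step 2: m = 3.055000, f(m) = 2.221186 > 0 → root in [2.700000, 3.055000]
step 3: m = 2.877500, f(m) = -1.230207 < 0 → root in [2.877500, 3.055000]
step 4: m = 2.966250, f(m) = 0.418962 > 0 → root in [2.877500, 2.966250]
step 5: m = 2.921875, f(m) = -0.423915 < 0 → root in [2.921875, 2.966250]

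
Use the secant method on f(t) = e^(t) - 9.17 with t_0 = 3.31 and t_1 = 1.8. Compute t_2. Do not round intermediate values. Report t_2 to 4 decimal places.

2.0208

Secant update: t_(k+1) = t_k − f(t_k)·(t_k − t_(k-1))/(f(t_k) − f(t_(k-1))).
f(t_0) = 18.215125, f(t_1) = -3.120353
t_2 = 1.800000 - (-3.120353)·(1.800000 - 3.310000)/(-3.120353 - (18.215125)) = 2.020840; f(t_2) = -1.625338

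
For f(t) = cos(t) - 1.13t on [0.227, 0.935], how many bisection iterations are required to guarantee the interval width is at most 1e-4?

Initial width b − a = 0.935 − 0.227 = 0.708000.
After n steps the width is (b−a)/2^n; need (b−a)/2^n ≤ 1e-4.
So n ≥ log₂(0.708000/1e-4) = log₂(7080.0000) ≈ 12.7895.
Hence n = 13.

13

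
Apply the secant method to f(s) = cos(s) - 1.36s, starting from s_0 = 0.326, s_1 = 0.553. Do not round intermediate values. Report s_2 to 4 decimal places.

0.6084

f(s_0) = 0.503971, f(s_1) = 0.098873
s_2 = 0.553000 - (0.098873)·(0.553000 - 0.326000)/(0.098873 - (0.503971)) = 0.608404; f(s_2) = -0.006868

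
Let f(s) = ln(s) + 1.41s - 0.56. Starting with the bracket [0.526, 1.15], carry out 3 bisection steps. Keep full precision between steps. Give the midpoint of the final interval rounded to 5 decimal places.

0.64300

f(0.526000) = -0.460794, f(1.150000) = 1.201262 (opposite signs)
step 1: m = 0.838000, f(m) = 0.444843 > 0 → root in [0.526000, 0.838000]
step 2: m = 0.682000, f(m) = 0.018894 > 0 → root in [0.526000, 0.682000]
step 3: m = 0.604000, f(m) = -0.212541 < 0 → root in [0.604000, 0.682000]
Midpoint of [0.604000, 0.682000] = 0.643000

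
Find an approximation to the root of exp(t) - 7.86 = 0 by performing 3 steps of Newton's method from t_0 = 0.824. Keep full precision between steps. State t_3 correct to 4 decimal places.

Newton update: t ← t − f(t)/f'(t).
f'(t) = exp(t)
t_0 = 0.824000: f = -5.580400, f' = 2.279600 → t_1 = 0.824000 - (-5.580400)/(2.279600) = 3.271973
t_1 = 3.271973: f = 18.503311, f' = 26.363311 → t_2 = 3.271973 - (18.503311)/(26.363311) = 2.570115
t_2 = 2.570115: f = 5.207326, f' = 13.067326 → t_3 = 2.570115 - (5.207326)/(13.067326) = 2.171615

2.1716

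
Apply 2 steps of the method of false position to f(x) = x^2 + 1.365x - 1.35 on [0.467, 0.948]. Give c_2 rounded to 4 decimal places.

f(0.467000) = -0.494456, f(0.948000) = 0.842724
step 1: c = 0.644862, f(c) = -0.053917 < 0 → new bracket [0.644862, 0.948000]
step 2: c = 0.663090, f(c) = -0.005193 < 0 → new bracket [0.663090, 0.948000]

0.6631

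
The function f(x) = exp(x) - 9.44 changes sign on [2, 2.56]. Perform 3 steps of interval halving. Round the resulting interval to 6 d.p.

[2.210000, 2.280000]

f(2.000000) = -2.050944, f(2.560000) = 3.495817 (opposite signs)
step 1: m = 2.280000, f(m) = 0.336680 > 0 → root in [2.000000, 2.280000]
step 2: m = 2.140000, f(m) = -0.940562 < 0 → root in [2.140000, 2.280000]
step 3: m = 2.210000, f(m) = -0.324284 < 0 → root in [2.210000, 2.280000]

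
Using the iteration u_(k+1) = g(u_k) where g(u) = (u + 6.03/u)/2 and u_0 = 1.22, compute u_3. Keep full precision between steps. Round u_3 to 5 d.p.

u_1 = g(1.220000) = 3.081311
u_2 = g(3.081311) = 2.519135
u_3 = g(2.519135) = 2.456407

2.45641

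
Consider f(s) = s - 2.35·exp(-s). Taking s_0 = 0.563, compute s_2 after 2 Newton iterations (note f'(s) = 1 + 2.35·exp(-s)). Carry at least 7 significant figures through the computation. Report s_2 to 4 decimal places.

0.9283

s_0 = 0.563000: f = -0.775320, f' = 2.338320 → s_1 = 0.563000 - (-0.775320)/(2.338320) = 0.894571
s_1 = 0.894571: f = -0.066068, f' = 1.960639 → s_2 = 0.894571 - (-0.066068)/(1.960639) = 0.928269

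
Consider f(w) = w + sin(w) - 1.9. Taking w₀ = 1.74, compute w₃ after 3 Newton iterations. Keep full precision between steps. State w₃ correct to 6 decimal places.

f'(w) = 1 + cos(w)
w_0 = 1.740000: f = 0.825719, f' = 0.831603 → w_1 = 1.740000 - (0.825719)/(0.831603) = 0.747075
w_1 = 0.747075: f = -0.473430, f' = 1.733680 → w_2 = 0.747075 - (-0.473430)/(1.733680) = 1.020153
w_2 = 1.020153: f = -0.027659, f' = 1.523236 → w_3 = 1.020153 - (-0.027659)/(1.523236) = 1.038311

1.038311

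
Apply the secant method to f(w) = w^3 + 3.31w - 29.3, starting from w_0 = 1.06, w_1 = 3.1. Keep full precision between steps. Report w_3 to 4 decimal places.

2.6981

f(w_0) = -24.600384, f(w_1) = 10.752000
w_2 = 3.100000 - (10.752000)·(3.100000 - 1.060000)/(10.752000 - (-24.600384)) = 2.479559; f(w_2) = -5.847810
w_3 = 2.479559 - (-5.847810)·(2.479559 - 3.100000)/(-5.847810 - (10.752000)) = 2.698129; f(w_3) = -0.727088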